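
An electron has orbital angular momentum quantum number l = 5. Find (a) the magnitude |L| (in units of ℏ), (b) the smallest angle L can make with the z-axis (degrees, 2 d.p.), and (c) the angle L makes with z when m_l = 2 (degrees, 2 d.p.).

|L| = √30 ℏ ≈ 5.477ℏ; θ_min ≈ 24.09°; θ(m_l=2) ≈ 68.58°

|L| = ℏ√(5·6) = √30 ℏ ≈ 5.477ℏ.
cos θ_min = 5/√30, so θ_min ≈ 24.09°.
For m_l = 2: cos θ = 2/√30, θ ≈ 68.58°.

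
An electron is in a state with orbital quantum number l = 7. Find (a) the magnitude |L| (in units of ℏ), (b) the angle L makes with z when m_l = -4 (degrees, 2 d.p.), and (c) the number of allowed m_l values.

|L| = ℏ√(7·8) = 2√14 ℏ ≈ 7.483ℏ.
For m_l = -4: cos θ = -4/√56, θ ≈ 122.31°.
There are 2l+1 = 15 values of m_l.

|L| = 2√14 ℏ ≈ 7.483ℏ; θ(m_l=-4) ≈ 122.31°; 15 values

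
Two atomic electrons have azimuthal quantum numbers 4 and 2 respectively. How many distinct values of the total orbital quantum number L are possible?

5

By the triangle rule, |l₁ − l₂| ≤ L ≤ l₁ + l₂.
So L can be 2, 3, 4, 5, 6.
That is 5 values.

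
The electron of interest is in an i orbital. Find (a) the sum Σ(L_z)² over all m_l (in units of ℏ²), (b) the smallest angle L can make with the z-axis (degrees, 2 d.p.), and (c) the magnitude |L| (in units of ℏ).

Σ(L_z)² = 182 ℏ²; θ_min ≈ 22.21°; |L| = √42 ℏ ≈ 6.481ℏ

The letter i corresponds to l = 6.
Σ m_l² = 182, so Σ(L_z)² = 182 ℏ².
cos θ_min = 6/√42, so θ_min ≈ 22.21°.
|L| = ℏ√(6·7) = √42 ℏ ≈ 6.481ℏ.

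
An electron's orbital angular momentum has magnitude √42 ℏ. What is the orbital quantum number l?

l = 6

|L| = ℏ√(l(l+1)), so l(l+1) = 42.
l² + l − 42 = 0 ⇒ l = 6.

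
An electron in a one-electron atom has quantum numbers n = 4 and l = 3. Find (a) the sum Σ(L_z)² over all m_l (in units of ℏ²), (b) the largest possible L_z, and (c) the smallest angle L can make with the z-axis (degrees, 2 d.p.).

Σ m_l² = 28, so Σ(L_z)² = 28 ℏ².
L_z,max = lℏ = 3ℏ.
cos θ_min = 3/√12, so θ_min ≈ 30.00°.

Σ(L_z)² = 28 ℏ²; L_z,max = 3ℏ; θ_min ≈ 30.00°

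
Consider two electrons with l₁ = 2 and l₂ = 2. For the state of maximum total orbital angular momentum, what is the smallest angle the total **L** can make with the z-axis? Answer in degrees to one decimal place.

θ_min ≈ 26.6°

L runs from |2 − 2| = 0 to 2 + 2 = 4.
Allowed values: L = 0, 1, 2, 3, 4.
The maximum is L = 4, with |L_tot| = ℏ√(4·5) = 2√5 ℏ.
The minimum angle with z is arccos(4/√20) ≈ 26.6°.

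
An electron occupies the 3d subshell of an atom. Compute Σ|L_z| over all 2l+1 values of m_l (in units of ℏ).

Σ|L_z| = 6 ℏ

3d means n = 3, l = 2.
m_l runs from −2 to 2, i.e. {-2, -1, 0, 1, 2}.
Σ|m_l| = 2(1+2+…+2) = 6.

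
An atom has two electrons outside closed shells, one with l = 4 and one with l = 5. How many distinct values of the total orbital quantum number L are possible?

9

The total orbital quantum number L ranges from |l₁ − l₂| to l₁ + l₂ in integer steps.
L ∈ {1, 2, 3, 4, 5, 6, 7, 8, 9}.
That is 9 values.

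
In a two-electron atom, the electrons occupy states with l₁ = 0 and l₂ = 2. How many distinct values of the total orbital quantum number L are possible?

1

By the triangle rule, |l₁ − l₂| ≤ L ≤ l₁ + l₂.
So L can be 2.
That is 1 value.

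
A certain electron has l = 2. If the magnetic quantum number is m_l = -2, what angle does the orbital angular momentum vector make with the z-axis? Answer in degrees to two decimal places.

|L| = ℏ√(l(l+1)) = √6 ℏ.
L_z = m_l ℏ = −2ℏ.
cos θ = L_z/|L| = -2/√6, so θ ≈ 144.74°.

θ ≈ 144.74°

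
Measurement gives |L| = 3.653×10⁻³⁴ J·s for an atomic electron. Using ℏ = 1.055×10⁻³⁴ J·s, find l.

l = 3

Dividing by ℏ: |L|/ℏ ≈ 3.463.
(|L|/ℏ)² = l(l+1) ≈ 11.99 ⇒ l = 3.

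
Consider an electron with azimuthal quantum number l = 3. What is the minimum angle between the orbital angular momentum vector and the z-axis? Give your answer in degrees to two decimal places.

θ_min ≈ 30.00°

|L| = √(l(l+1)) ℏ = 2√3 ℏ.
The smallest angle corresponds to the largest L_z, i.e. m_l = l = 3, giving L_z = 3ℏ.
cos θ_min = 3/√12, so θ_min ≈ 30.00°.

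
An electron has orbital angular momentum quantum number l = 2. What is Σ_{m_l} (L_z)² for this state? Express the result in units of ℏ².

Σ(L_z)² = 10 ℏ²

m_l runs from −2 to 2, i.e. {-2, -1, 0, 1, 2}.
Σ m_l² = 2·(1 + 4) = 10.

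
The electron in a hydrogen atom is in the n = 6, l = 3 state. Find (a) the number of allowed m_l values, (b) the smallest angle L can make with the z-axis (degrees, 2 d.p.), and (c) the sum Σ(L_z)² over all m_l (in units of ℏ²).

7 values; θ_min ≈ 30.00°; Σ(L_z)² = 28 ℏ²

There are 2l+1 = 7 values of m_l.
cos θ_min = 3/√12, so θ_min ≈ 30.00°.
Σ m_l² = 28, so Σ(L_z)² = 28 ℏ².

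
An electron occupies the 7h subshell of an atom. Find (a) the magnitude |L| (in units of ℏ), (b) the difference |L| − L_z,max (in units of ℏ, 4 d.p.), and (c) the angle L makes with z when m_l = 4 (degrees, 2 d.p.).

|L| = √30 ℏ ≈ 5.477ℏ; |L|−L_z,max ≈ 0.4772ℏ; θ(m_l=4) ≈ 43.09°

For 7h, l = 5.
|L| = ℏ√(5·6) = √30 ℏ ≈ 5.477ℏ.
|L| − L_z,max = (√30 − 5)ℏ ≈ 0.4772ℏ.
For m_l = 4: cos θ = 4/√30, θ ≈ 43.09°.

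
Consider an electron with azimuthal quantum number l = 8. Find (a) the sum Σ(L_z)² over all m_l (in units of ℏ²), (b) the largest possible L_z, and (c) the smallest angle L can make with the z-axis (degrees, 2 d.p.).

Σ m_l² = 408, so Σ(L_z)² = 408 ℏ².
L_z,max = lℏ = 8ℏ.
cos θ_min = 8/√72, so θ_min ≈ 19.47°.

Σ(L_z)² = 408 ℏ²; L_z,max = 8ℏ; θ_min ≈ 19.47°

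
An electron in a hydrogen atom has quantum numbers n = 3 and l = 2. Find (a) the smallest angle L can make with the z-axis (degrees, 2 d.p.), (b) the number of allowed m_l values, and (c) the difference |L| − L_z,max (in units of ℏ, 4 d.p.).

cos θ_min = 2/√6, so θ_min ≈ 35.26°.
There are 2l+1 = 5 values of m_l.
|L| − L_z,max = (√6 − 2)ℏ ≈ 0.4495ℏ.

θ_min ≈ 35.26°; 5 values; |L|−L_z,max ≈ 0.4495ℏ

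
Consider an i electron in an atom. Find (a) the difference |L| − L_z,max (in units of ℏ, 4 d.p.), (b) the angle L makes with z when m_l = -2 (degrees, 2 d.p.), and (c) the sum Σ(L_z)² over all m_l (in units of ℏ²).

The letter i corresponds to l = 6.
|L| − L_z,max = (√42 − 6)ℏ ≈ 0.4807ℏ.
For m_l = -2: cos θ = -2/√42, θ ≈ 107.98°.
Σ m_l² = 182, so Σ(L_z)² = 182 ℏ².

|L|−L_z,max ≈ 0.4807ℏ; θ(m_l=-2) ≈ 107.98°; Σ(L_z)² = 182 ℏ²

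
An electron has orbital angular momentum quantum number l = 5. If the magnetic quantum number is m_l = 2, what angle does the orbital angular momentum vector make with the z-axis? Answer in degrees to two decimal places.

θ ≈ 68.58°

|L|² = l(l+1)ℏ² = 30ℏ², so |L| = √30 ℏ.
L_z = m_l ℏ = 2ℏ.
cos θ = L_z/|L| = 2/√30, so θ ≈ 68.58°.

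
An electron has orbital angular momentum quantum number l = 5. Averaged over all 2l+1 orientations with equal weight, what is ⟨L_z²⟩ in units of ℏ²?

⟨L_z²⟩ = 10 ℏ²

m_l ∈ {-5, -4, -3, -2, -1, 0, 1, 2, 3, 4, 5}.
⟨L_z²⟩ = ℏ²·(Σ m_l²)/(2l+1) = ℏ²·110/11 = 10ℏ².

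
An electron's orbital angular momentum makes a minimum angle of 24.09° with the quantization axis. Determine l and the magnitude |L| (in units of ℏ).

At minimum angle, m_l = l, so cos θ = l/√(l(l+1)); cos²θ = l/(l+1) = 0.8334.
Solving: l = 5.
Then |L| = ℏ√(5·6) = √30 ℏ.

l = 5, |L| = √30 ℏ ≈ 5.477ℏ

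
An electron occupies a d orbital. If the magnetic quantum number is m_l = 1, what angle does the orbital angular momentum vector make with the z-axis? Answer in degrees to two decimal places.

θ ≈ 65.91°

A d state has l = 2.
|L| = √(l(l+1)) ℏ = √6 ℏ.
L_z = m_l ℏ = 1ℏ.
cos θ = L_z/|L| = 1/√6, so θ ≈ 65.91°.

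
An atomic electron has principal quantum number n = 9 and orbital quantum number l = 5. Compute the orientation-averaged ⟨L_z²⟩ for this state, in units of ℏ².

The allowed m_l values are -5, -4, -3, -2, -1, 0, 1, 2, 3, 4, 5.
Average of L_z² over 11 states: 110/11 ℏ² = 10 ℏ².

⟨L_z²⟩ = 10 ℏ²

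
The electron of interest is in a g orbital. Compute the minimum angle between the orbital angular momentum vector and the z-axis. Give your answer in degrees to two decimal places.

θ_min ≈ 26.57°

A g state has l = 4.
|L|² = l(l+1)ℏ² = 20ℏ², so |L| = 2√5 ℏ.
The smallest angle corresponds to the largest L_z, i.e. m_l = l = 4, giving L_z = 4ℏ.
cos θ_min = 4/√20, so θ_min ≈ 26.57°.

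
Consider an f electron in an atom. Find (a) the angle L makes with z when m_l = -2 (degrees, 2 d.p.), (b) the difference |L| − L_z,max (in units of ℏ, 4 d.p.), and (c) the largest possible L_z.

θ(m_l=-2) ≈ 125.26°; |L|−L_z,max ≈ 0.4641ℏ; L_z,max = 3ℏ

An f state has l = 3.
For m_l = -2: cos θ = -2/√12, θ ≈ 125.26°.
|L| − L_z,max = (2√3 − 3)ℏ ≈ 0.4641ℏ.
L_z,max = lℏ = 3ℏ.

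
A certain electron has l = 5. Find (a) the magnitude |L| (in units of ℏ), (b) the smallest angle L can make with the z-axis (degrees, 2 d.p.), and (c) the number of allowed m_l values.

|L| = ℏ√(5·6) = √30 ℏ ≈ 5.477ℏ.
cos θ_min = 5/√30, so θ_min ≈ 24.09°.
There are 2l+1 = 11 values of m_l.

|L| = √30 ℏ ≈ 5.477ℏ; θ_min ≈ 24.09°; 11 values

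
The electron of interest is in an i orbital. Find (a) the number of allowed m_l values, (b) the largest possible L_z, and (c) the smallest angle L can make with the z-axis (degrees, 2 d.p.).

13 values; L_z,max = 6ℏ; θ_min ≈ 22.21°

An i state has l = 6.
There are 2l+1 = 13 values of m_l.
L_z,max = lℏ = 6ℏ.
cos θ_min = 6/√42, so θ_min ≈ 22.21°.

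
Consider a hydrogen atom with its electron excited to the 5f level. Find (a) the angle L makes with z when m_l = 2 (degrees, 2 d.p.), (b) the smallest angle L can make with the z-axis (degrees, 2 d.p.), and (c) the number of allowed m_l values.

θ(m_l=2) ≈ 54.74°; θ_min ≈ 30.00°; 7 values

The 5f level has l = 3.
For m_l = 2: cos θ = 2/√12, θ ≈ 54.74°.
cos θ_min = 3/√12, so θ_min ≈ 30.00°.
There are 2l+1 = 7 values of m_l.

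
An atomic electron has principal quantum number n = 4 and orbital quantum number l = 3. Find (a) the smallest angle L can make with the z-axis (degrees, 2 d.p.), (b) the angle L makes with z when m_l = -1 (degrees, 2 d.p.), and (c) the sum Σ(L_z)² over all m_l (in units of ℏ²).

cos θ_min = 3/√12, so θ_min ≈ 30.00°.
For m_l = -1: cos θ = -1/√12, θ ≈ 106.78°.
Σ m_l² = 28, so Σ(L_z)² = 28 ℏ².

θ_min ≈ 30.00°; θ(m_l=-1) ≈ 106.78°; Σ(L_z)² = 28 ℏ²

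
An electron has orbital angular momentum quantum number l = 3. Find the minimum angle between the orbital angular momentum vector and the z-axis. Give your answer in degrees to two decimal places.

θ_min ≈ 30.00°

|L| = √(l(l+1)) ℏ = 2√3 ℏ.
The smallest angle corresponds to the largest L_z, i.e. m_l = l = 3, giving L_z = 3ℏ.
cos θ_min = 3/√12, so θ_min ≈ 30.00°.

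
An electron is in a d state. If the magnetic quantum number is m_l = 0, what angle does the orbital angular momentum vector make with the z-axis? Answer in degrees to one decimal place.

A d state has l = 2.
|L| = ℏ√(l(l+1)) = √6 ℏ.
L_z = m_l ℏ = 0ℏ.
cos θ = L_z/|L| = 0/√6, so θ ≈ 90.0°.

θ ≈ 90.0°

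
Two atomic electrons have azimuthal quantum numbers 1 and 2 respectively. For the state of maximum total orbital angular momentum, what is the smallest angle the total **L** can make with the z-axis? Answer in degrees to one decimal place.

θ_min ≈ 30.0°

The total orbital quantum number L ranges from |l₁ − l₂| to l₁ + l₂ in integer steps.
So L can be 1, 2, 3.
The maximum is L = 3, with |L_tot| = ℏ√(3·4) = 2√3 ℏ.
The minimum angle with z is arccos(3/√12) ≈ 30.0°.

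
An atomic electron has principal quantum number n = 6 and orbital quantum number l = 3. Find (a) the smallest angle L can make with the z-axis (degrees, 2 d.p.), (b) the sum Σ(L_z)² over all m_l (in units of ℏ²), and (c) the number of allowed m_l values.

cos θ_min = 3/√12, so θ_min ≈ 30.00°.
Σ m_l² = 28, so Σ(L_z)² = 28 ℏ².
There are 2l+1 = 7 values of m_l.

θ_min ≈ 30.00°; Σ(L_z)² = 28 ℏ²; 7 values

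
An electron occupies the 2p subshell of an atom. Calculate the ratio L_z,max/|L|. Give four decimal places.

For 2p, l = 1.
|L| = √2 ℏ ≈ 1.4142ℏ, while L_z,max = lℏ = 1ℏ.
L_z,max/|L| = 1/√2 = 0.7071.

L_z,max/|L| = 0.7071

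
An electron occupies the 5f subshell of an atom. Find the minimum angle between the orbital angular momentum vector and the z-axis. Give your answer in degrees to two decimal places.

θ_min ≈ 30.00°

The 5f subshell has l = 3.
|L|² = l(l+1)ℏ² = 12ℏ², so |L| = 2√3 ℏ.
The smallest angle corresponds to the largest L_z, i.e. m_l = l = 3, giving L_z = 3ℏ.
cos θ_min = 3/√12, so θ_min ≈ 30.00°.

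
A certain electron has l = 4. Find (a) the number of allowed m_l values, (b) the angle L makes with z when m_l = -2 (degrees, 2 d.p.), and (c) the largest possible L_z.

9 values; θ(m_l=-2) ≈ 116.57°; L_z,max = 4ℏ

There are 2l+1 = 9 values of m_l.
For m_l = -2: cos θ = -2/√20, θ ≈ 116.57°.
L_z,max = lℏ = 4ℏ.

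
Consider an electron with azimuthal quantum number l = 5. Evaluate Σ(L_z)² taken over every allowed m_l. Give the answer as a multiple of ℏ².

m_l runs from −5 to 5, i.e. {-5, -4, -3, -2, -1, 0, 1, 2, 3, 4, 5}.
Σ m_l² = l(l+1)(2l+1)/3 = 5·6·11/3 = 110.

Σ(L_z)² = 110 ℏ²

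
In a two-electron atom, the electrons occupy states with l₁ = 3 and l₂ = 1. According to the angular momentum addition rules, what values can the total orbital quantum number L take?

L runs from |3 − 1| = 2 to 3 + 1 = 4.
So L can be 2, 3, 4.

L = 2, 3, 4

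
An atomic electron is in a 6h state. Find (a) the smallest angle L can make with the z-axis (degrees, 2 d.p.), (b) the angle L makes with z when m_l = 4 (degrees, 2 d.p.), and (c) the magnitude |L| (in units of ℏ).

θ_min ≈ 24.09°; θ(m_l=4) ≈ 43.09°; |L| = √30 ℏ ≈ 5.477ℏ

The 6h subshell has l = 5.
cos θ_min = 5/√30, so θ_min ≈ 24.09°.
For m_l = 4: cos θ = 4/√30, θ ≈ 43.09°.
|L| = ℏ√(5·6) = √30 ℏ ≈ 5.477ℏ.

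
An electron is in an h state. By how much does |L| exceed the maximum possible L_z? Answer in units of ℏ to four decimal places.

|L| − L_z,max ≈ 0.4772ℏ

For an h orbital, l = 5.
|L| = √30 ℏ ≈ 5.4772ℏ, while L_z,max = lℏ = 5ℏ.
The difference is (√30 − 5)ℏ ≈ 0.4772ℏ.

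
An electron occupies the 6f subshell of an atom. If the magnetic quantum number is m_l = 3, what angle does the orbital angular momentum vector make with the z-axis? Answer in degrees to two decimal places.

6f means n = 6, l = 3.
|L| = √(l(l+1)) ℏ = 2√3 ℏ.
L_z = m_l ℏ = 3ℏ.
cos θ = L_z/|L| = 3/√12, so θ ≈ 30.00°.

θ ≈ 30.00°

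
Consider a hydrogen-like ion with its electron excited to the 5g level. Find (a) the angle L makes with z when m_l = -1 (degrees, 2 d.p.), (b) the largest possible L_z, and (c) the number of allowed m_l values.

θ(m_l=-1) ≈ 102.92°; L_z,max = 4ℏ; 9 values

The 5g level has l = 4.
For m_l = -1: cos θ = -1/√20, θ ≈ 102.92°.
L_z,max = lℏ = 4ℏ.
There are 2l+1 = 9 values of m_l.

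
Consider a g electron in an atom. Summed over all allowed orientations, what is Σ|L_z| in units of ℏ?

Σ|L_z| = 20 ℏ

For a g orbital, l = 4.
m_l runs from −4 to 4, i.e. {-4, -3, -2, -1, 0, 1, 2, 3, 4}.
Σ|m_l| = 2(1+2+…+4) = 20.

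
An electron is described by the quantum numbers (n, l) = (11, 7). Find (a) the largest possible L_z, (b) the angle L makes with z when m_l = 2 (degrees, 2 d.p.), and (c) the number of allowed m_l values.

L_z,max = 7ℏ; θ(m_l=2) ≈ 74.50°; 15 values

L_z,max = lℏ = 7ℏ.
For m_l = 2: cos θ = 2/√56, θ ≈ 74.50°.
There are 2l+1 = 15 values of m_l.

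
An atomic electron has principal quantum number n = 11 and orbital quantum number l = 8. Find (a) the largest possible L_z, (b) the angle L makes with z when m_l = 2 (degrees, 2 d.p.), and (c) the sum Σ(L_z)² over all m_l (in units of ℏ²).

L_z,max = 8ℏ; θ(m_l=2) ≈ 76.37°; Σ(L_z)² = 408 ℏ²

L_z,max = lℏ = 8ℏ.
For m_l = 2: cos θ = 2/√72, θ ≈ 76.37°.
Σ m_l² = 408, so Σ(L_z)² = 408 ℏ².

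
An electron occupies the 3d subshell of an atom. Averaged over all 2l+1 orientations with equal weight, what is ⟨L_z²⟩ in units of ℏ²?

3d means n = 3, l = 2.
The allowed m_l values are -2, -1, 0, 1, 2.
⟨L_z²⟩ = ℏ²·l(l+1)/3 = 2ℏ².

⟨L_z²⟩ = 2 ℏ²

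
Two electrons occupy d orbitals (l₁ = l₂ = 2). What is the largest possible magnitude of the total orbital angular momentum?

|L_tot|_max = 2√5 ℏ ≈ 4.472ℏ

By the triangle rule, |l₁ − l₂| ≤ L ≤ l₁ + l₂.
L ∈ {0, 1, 2, 3, 4}.
The largest magnitude corresponds to L = 4: |L_tot| = ℏ√(4·5) = 2√5 ℏ.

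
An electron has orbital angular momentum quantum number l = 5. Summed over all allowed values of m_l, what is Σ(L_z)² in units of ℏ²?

Σ(L_z)² = 110 ℏ²

m_l runs from −5 to 5, i.e. {-5, -4, -3, -2, -1, 0, 1, 2, 3, 4, 5}.
Summing m² from −5 to 5: Σ m_l² = 110.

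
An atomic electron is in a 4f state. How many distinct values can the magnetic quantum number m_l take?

7

For 4f, l = 3.
The number of m_l values is 2l + 1 = 2·3 + 1 = 7.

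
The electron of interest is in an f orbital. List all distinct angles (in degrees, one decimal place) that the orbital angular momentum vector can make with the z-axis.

An f state has l = 3.
|L| = √(l(l+1)) ℏ = 2√3 ℏ.
cos θ = m_l/√12 for each m_l ∈ {-3, -2, -1, 0, 1, 2, 3}.

θ ∈ {30.0°, 54.7°, 73.2°, 90.0°, 106.8°, 125.3°, 150.0°}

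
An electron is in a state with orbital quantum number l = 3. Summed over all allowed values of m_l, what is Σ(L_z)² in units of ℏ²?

The allowed m_l values are -3, -2, -1, 0, 1, 2, 3.
Summing m² from −3 to 3: Σ m_l² = 28.

Σ(L_z)² = 28 ℏ²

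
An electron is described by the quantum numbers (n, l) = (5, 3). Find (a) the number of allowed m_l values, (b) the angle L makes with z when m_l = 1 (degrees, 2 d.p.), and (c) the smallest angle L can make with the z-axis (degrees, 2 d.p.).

7 values; θ(m_l=1) ≈ 73.22°; θ_min ≈ 30.00°

There are 2l+1 = 7 values of m_l.
For m_l = 1: cos θ = 1/√12, θ ≈ 73.22°.
cos θ_min = 3/√12, so θ_min ≈ 30.00°.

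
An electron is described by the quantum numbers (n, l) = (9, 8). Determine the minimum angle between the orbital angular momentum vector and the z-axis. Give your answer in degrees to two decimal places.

θ_min ≈ 19.47°

|L| = ℏ√(l(l+1)) = 6√2 ℏ.
The smallest angle corresponds to the largest L_z, i.e. m_l = l = 8, giving L_z = 8ℏ.
cos θ_min = 8/√72, so θ_min ≈ 19.47°.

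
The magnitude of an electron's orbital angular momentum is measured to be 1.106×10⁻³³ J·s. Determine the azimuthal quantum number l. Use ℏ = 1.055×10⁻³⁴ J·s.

|L|/ℏ = (1.106×10⁻³³)/(1.055×10⁻³⁴) ≈ 10.483.
(|L|/ℏ)² = l(l+1) ≈ 109.90 ⇒ l = 10.

l = 10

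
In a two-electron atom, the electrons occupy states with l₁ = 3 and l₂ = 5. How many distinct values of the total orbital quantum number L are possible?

7

Angular momentum addition gives L = |l₁ − l₂|, …, l₁ + l₂.
L ∈ {2, 3, 4, 5, 6, 7, 8}.
That is 7 values.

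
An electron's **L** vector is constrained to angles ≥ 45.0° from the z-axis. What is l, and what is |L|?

l = 1, |L| = √2 ℏ ≈ 1.414ℏ

cos²θ_min = l/(l+1) = 0.5000.
l = cos²θ/sin²θ ≈ 1.
Then |L| = ℏ√(1·2) = √2 ℏ.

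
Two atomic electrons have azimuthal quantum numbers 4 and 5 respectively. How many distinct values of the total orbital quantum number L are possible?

9

The total orbital quantum number L ranges from |l₁ − l₂| to l₁ + l₂ in integer steps.
L ∈ {1, 2, 3, 4, 5, 6, 7, 8, 9}.
That is 9 values.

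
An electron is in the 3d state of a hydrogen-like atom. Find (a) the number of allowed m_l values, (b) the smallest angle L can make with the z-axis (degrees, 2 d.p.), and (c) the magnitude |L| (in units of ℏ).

5 values; θ_min ≈ 35.26°; |L| = √6 ℏ ≈ 2.449ℏ

The 3d subshell has l = 2.
There are 2l+1 = 5 values of m_l.
cos θ_min = 2/√6, so θ_min ≈ 35.26°.
|L| = ℏ√(2·3) = √6 ℏ ≈ 2.449ℏ.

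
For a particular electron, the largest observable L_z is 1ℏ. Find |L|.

|L| = √2 ℏ ≈ 1.414ℏ

Since max m_l = l, l = 1.
Then |L| = ℏ√(1·2) = √2 ℏ.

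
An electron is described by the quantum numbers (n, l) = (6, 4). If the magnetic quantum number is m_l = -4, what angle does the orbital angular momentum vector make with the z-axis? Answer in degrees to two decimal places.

θ ≈ 153.43°

|L| = ℏ√(l(l+1)) = 2√5 ℏ.
L_z = m_l ℏ = −4ℏ.
cos θ = L_z/|L| = -4/√20, so θ ≈ 153.43°.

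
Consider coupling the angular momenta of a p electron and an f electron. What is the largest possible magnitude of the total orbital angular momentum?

Angular momentum addition gives L = |l₁ − l₂|, …, l₁ + l₂.
Allowed values: L = 2, 3, 4.
The largest magnitude corresponds to L = 4: |L_tot| = ℏ√(4·5) = 2√5 ℏ.

|L_tot|_max = 2√5 ℏ ≈ 4.472ℏ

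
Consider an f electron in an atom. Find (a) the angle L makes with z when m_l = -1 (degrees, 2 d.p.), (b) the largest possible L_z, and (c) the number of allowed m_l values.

An f state has l = 3.
For m_l = -1: cos θ = -1/√12, θ ≈ 106.78°.
L_z,max = lℏ = 3ℏ.
There are 2l+1 = 7 values of m_l.

θ(m_l=-1) ≈ 106.78°; L_z,max = 3ℏ; 7 values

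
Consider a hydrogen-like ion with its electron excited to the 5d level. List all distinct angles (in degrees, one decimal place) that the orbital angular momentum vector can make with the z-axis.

The 5d level has l = 2.
|L|² = l(l+1)ℏ² = 6ℏ², so |L| = √6 ℏ.
cos θ = m_l/√6 for each m_l ∈ {-2, -1, 0, 1, 2}.

θ ∈ {35.3°, 65.9°, 90.0°, 114.1°, 144.7°}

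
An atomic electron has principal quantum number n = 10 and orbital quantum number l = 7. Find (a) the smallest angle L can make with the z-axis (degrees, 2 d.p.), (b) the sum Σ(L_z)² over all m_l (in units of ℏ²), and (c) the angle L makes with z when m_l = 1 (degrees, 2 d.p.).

θ_min ≈ 20.70°; Σ(L_z)² = 280 ℏ²; θ(m_l=1) ≈ 82.32°

cos θ_min = 7/√56, so θ_min ≈ 20.70°.
Σ m_l² = 280, so Σ(L_z)² = 280 ℏ².
For m_l = 1: cos θ = 1/√56, θ ≈ 82.32°.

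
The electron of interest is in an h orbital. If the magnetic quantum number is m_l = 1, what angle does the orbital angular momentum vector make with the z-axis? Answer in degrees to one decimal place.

An h state has l = 5.
|L|² = l(l+1)ℏ² = 30ℏ², so |L| = √30 ℏ.
L_z = m_l ℏ = 1ℏ.
cos θ = L_z/|L| = 1/√30, so θ ≈ 79.5°.

θ ≈ 79.5°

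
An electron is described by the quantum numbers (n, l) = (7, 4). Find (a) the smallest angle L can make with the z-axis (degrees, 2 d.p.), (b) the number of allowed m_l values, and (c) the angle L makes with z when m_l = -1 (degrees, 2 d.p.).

θ_min ≈ 26.57°; 9 values; θ(m_l=-1) ≈ 102.92°

cos θ_min = 4/√20, so θ_min ≈ 26.57°.
There are 2l+1 = 9 values of m_l.
For m_l = -1: cos θ = -1/√20, θ ≈ 102.92°.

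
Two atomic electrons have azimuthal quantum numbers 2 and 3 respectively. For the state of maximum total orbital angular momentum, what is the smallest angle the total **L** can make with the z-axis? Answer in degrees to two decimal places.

θ_min ≈ 24.09°

By the triangle rule, |l₁ − l₂| ≤ L ≤ l₁ + l₂.
Allowed values: L = 1, 2, 3, 4, 5.
The maximum is L = 5, with |L_tot| = ℏ√(5·6) = √30 ℏ.
The minimum angle with z is arccos(5/√30) ≈ 24.09°.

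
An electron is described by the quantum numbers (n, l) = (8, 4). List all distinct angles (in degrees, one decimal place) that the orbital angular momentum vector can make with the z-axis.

θ ∈ {26.6°, 47.9°, 63.4°, 77.1°, 90.0°, 102.9°, 116.6°, 132.1°, 153.4°}

|L|² = l(l+1)ℏ² = 20ℏ², so |L| = 2√5 ℏ.
cos θ = m_l/√20 for each m_l ∈ {-4, -3, -2, -1, 0, 1, 2, 3, 4}.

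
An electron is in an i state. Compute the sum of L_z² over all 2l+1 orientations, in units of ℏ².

I corresponds to l = 6.
The allowed m_l values are -6, -5, -4, -3, -2, -1, 0, 1, 2, 3, 4, 5, 6.
Σ m_l² = 2·(1 + 4 + 9 + 16 + 25 + 36) = 182.

Σ(L_z)² = 182 ℏ²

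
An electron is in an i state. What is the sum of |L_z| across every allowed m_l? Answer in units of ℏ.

For an i orbital, l = 6.
m_l runs from −6 to 6, i.e. {-6, -5, -4, -3, -2, -1, 0, 1, 2, 3, 4, 5, 6}.
Σ|m_l| = 2(1+2+…+6) = 42.

Σ|L_z| = 42 ℏ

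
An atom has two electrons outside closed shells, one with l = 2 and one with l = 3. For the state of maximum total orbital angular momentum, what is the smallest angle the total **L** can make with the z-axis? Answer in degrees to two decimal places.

The total orbital quantum number L ranges from |l₁ − l₂| to l₁ + l₂ in integer steps.
Allowed values: L = 1, 2, 3, 4, 5.
The maximum is L = 5, with |L_tot| = ℏ√(5·6) = √30 ℏ.
The minimum angle with z is arccos(5/√30) ≈ 24.09°.

θ_min ≈ 24.09°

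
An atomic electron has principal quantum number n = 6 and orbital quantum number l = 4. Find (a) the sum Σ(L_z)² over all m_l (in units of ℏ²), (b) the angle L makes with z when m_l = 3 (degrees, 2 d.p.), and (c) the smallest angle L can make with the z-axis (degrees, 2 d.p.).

Σ m_l² = 60, so Σ(L_z)² = 60 ℏ².
For m_l = 3: cos θ = 3/√20, θ ≈ 47.87°.
cos θ_min = 4/√20, so θ_min ≈ 26.57°.

Σ(L_z)² = 60 ℏ²; θ(m_l=3) ≈ 47.87°; θ_min ≈ 26.57°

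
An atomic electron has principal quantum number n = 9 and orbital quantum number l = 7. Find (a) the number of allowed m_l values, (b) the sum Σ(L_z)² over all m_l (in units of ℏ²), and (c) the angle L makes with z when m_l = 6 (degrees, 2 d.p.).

15 values; Σ(L_z)² = 280 ℏ²; θ(m_l=6) ≈ 36.70°

There are 2l+1 = 15 values of m_l.
Σ m_l² = 280, so Σ(L_z)² = 280 ℏ².
For m_l = 6: cos θ = 6/√56, θ ≈ 36.70°.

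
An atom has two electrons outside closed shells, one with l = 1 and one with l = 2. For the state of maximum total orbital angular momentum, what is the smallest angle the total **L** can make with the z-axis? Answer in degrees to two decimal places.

The total orbital quantum number L ranges from |l₁ − l₂| to l₁ + l₂ in integer steps.
Allowed values: L = 1, 2, 3.
The maximum is L = 3, with |L_tot| = ℏ√(3·4) = 2√3 ℏ.
The minimum angle with z is arccos(3/√12) ≈ 30.00°.

θ_min ≈ 30.00°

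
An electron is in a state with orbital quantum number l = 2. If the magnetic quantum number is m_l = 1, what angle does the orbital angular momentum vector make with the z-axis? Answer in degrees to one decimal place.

|L| = ℏ√(l(l+1)) = √6 ℏ.
L_z = m_l ℏ = 1ℏ.
cos θ = L_z/|L| = 1/√6, so θ ≈ 65.9°.

θ ≈ 65.9°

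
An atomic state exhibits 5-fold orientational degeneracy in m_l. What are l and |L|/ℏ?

l = 2, |L| = √6 ℏ ≈ 2.449ℏ

5 = 2l + 1, so l = (5−1)/2 = 2.
|L| = ℏ√(l(l+1)) = ℏ√(2·3) = √6 ℏ.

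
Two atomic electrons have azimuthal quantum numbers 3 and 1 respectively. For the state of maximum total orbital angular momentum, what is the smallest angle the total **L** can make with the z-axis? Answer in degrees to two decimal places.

θ_min ≈ 26.57°

Angular momentum addition gives L = |l₁ − l₂|, …, l₁ + l₂.
L ∈ {2, 3, 4}.
The maximum is L = 4, with |L_tot| = ℏ√(4·5) = 2√5 ℏ.
The minimum angle with z is arccos(4/√20) ≈ 26.57°.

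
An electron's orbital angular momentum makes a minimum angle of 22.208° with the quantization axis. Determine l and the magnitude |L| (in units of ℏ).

cos²θ_min = l/(l+1) = 0.8571.
l = cos²θ/sin²θ ≈ 6.
Then |L| = ℏ√(6·7) = √42 ℏ.

l = 6, |L| = √42 ℏ ≈ 6.481ℏ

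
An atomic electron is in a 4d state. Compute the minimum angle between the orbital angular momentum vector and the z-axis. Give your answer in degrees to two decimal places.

θ_min ≈ 35.26°

The 4d subshell has l = 2.
|L| = ℏ√(l(l+1)) = √6 ℏ.
The smallest angle corresponds to the largest L_z, i.e. m_l = l = 2, giving L_z = 2ℏ.
cos θ_min = 2/√6, so θ_min ≈ 35.26°.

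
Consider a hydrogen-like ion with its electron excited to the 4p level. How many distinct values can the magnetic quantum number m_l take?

The 4p level has l = 1.
The number of m_l values is 2l + 1 = 2·1 + 1 = 3.

3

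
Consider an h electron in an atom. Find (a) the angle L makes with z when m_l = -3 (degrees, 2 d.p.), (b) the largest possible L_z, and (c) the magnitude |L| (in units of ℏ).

For an h orbital, l = 5.
For m_l = -3: cos θ = -3/√30, θ ≈ 123.21°.
L_z,max = lℏ = 5ℏ.
|L| = ℏ√(5·6) = √30 ℏ ≈ 5.477ℏ.

θ(m_l=-3) ≈ 123.21°; L_z,max = 5ℏ; |L| = √30 ℏ ≈ 5.477ℏ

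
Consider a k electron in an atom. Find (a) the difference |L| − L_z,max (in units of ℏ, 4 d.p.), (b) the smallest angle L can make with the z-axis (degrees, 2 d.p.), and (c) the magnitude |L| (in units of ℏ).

|L|−L_z,max ≈ 0.4833ℏ; θ_min ≈ 20.70°; |L| = 2√14 ℏ ≈ 7.483ℏ

The letter k corresponds to l = 7.
|L| − L_z,max = (2√14 − 7)ℏ ≈ 0.4833ℏ.
cos θ_min = 7/√56, so θ_min ≈ 20.70°.
|L| = ℏ√(7·8) = 2√14 ℏ ≈ 7.483ℏ.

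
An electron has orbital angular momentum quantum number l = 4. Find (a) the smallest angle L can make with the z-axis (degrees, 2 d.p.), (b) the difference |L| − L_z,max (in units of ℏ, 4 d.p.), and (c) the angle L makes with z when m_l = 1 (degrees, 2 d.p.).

θ_min ≈ 26.57°; |L|−L_z,max ≈ 0.4721ℏ; θ(m_l=1) ≈ 77.08°

cos θ_min = 4/√20, so θ_min ≈ 26.57°.
|L| − L_z,max = (2√5 − 4)ℏ ≈ 0.4721ℏ.
For m_l = 1: cos θ = 1/√20, θ ≈ 77.08°.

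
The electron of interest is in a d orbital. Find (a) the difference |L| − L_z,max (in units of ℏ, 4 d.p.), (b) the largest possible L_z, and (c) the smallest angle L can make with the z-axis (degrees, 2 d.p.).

D corresponds to l = 2.
|L| − L_z,max = (√6 − 2)ℏ ≈ 0.4495ℏ.
L_z,max = lℏ = 2ℏ.
cos θ_min = 2/√6, so θ_min ≈ 35.26°.

|L|−L_z,max ≈ 0.4495ℏ; L_z,max = 2ℏ; θ_min ≈ 35.26°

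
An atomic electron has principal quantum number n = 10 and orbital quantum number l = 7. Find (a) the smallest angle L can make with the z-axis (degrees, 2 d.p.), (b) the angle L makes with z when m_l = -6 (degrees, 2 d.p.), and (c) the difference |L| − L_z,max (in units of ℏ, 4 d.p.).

θ_min ≈ 20.70°; θ(m_l=-6) ≈ 143.30°; |L|−L_z,max ≈ 0.4833ℏ

cos θ_min = 7/√56, so θ_min ≈ 20.70°.
For m_l = -6: cos θ = -6/√56, θ ≈ 143.30°.
|L| − L_z,max = (2√14 − 7)ℏ ≈ 0.4833ℏ.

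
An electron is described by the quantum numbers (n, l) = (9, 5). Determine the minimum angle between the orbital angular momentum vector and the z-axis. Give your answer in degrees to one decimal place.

θ_min ≈ 24.1°

|L|² = l(l+1)ℏ² = 30ℏ², so |L| = √30 ℏ.
The smallest angle corresponds to the largest L_z, i.e. m_l = l = 5, giving L_z = 5ℏ.
cos θ_min = 5/√30, so θ_min ≈ 24.1°.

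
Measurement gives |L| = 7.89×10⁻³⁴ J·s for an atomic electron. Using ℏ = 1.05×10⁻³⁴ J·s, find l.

l = 7

|L|/ℏ = (7.89×10⁻³⁴)/(1.05×10⁻³⁴) ≈ 7.514.
(|L|/ℏ)² = l(l+1) ≈ 56.46 ⇒ l = 7.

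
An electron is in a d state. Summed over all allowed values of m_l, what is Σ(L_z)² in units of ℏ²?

Σ(L_z)² = 10 ℏ²

D corresponds to l = 2.
m_l ∈ {-2, -1, 0, 1, 2}.
Σ m_l² = l(l+1)(2l+1)/3 = 2·3·5/3 = 10.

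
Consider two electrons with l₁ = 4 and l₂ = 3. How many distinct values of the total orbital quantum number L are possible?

7

L runs from |4 − 3| = 1 to 4 + 3 = 7.
So L can be 1, 2, 3, 4, 5, 6, 7.
That is 7 values.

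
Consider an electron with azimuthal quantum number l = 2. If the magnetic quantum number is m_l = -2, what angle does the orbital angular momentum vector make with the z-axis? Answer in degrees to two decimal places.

θ ≈ 144.74°

|L| = √(l(l+1)) ℏ = √6 ℏ.
L_z = m_l ℏ = −2ℏ.
cos θ = L_z/|L| = -2/√6, so θ ≈ 144.74°.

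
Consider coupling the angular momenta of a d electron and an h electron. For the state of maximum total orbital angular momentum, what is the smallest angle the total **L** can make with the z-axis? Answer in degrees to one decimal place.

The total orbital quantum number L ranges from |l₁ − l₂| to l₁ + l₂ in integer steps.
L ∈ {3, 4, 5, 6, 7}.
The maximum is L = 7, with |L_tot| = ℏ√(7·8) = 2√14 ℏ.
The minimum angle with z is arccos(7/√56) ≈ 20.7°.

θ_min ≈ 20.7°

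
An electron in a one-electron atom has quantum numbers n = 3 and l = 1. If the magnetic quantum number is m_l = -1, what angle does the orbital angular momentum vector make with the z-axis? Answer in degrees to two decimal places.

θ ≈ 135.00°

|L| = √(l(l+1)) ℏ = √2 ℏ.
L_z = m_l ℏ = −1ℏ.
cos θ = L_z/|L| = -1/√2, so θ ≈ 135.00°.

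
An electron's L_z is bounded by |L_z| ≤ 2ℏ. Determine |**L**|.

L_z,max = lℏ, so l = 2.
Then |L| = ℏ√(2·3) = √6 ℏ.

|L| = √6 ℏ ≈ 2.449ℏ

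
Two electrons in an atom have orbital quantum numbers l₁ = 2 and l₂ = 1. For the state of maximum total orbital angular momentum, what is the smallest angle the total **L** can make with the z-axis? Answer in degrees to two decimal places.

θ_min ≈ 30.00°

The total orbital quantum number L ranges from |l₁ − l₂| to l₁ + l₂ in integer steps.
Allowed values: L = 1, 2, 3.
The maximum is L = 3, with |L_tot| = ℏ√(3·4) = 2√3 ℏ.
The minimum angle with z is arccos(3/√12) ≈ 30.00°.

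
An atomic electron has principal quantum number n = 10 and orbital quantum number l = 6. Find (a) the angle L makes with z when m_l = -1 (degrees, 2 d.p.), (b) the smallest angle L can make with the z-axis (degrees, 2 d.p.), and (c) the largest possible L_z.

θ(m_l=-1) ≈ 98.88°; θ_min ≈ 22.21°; L_z,max = 6ℏ

For m_l = -1: cos θ = -1/√42, θ ≈ 98.88°.
cos θ_min = 6/√42, so θ_min ≈ 22.21°.
L_z,max = lℏ = 6ℏ.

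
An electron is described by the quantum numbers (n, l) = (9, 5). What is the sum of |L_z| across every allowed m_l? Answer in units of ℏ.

m_l ∈ {-5, -4, -3, -2, -1, 0, 1, 2, 3, 4, 5}.
Σ|m_l| = 2·5(5+1)/2 = 30.

Σ|L_z| = 30 ℏ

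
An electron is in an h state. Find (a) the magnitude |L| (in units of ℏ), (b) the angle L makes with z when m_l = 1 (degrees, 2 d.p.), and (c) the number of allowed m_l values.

An h state has l = 5.
|L| = ℏ√(5·6) = √30 ℏ ≈ 5.477ℏ.
For m_l = 1: cos θ = 1/√30, θ ≈ 79.48°.
There are 2l+1 = 11 values of m_l.

|L| = √30 ℏ ≈ 5.477ℏ; θ(m_l=1) ≈ 79.48°; 11 values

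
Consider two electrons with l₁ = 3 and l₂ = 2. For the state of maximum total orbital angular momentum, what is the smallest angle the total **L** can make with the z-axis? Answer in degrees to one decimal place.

θ_min ≈ 24.1°

L runs from |3 − 2| = 1 to 3 + 2 = 5.
Allowed values: L = 1, 2, 3, 4, 5.
The maximum is L = 5, with |L_tot| = ℏ√(5·6) = √30 ℏ.
The minimum angle with z is arccos(5/√30) ≈ 24.1°.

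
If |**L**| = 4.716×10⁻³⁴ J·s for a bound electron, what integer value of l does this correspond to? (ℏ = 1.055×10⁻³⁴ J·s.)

l = 4

Dividing by ℏ: |L|/ℏ ≈ 4.470.
l(l+1) ≈ 4.470² ≈ 19.98, so l = 4.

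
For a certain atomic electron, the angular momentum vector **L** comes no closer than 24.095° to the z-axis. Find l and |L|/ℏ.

At minimum angle, m_l = l, so cos θ = l/√(l(l+1)); cos²θ = l/(l+1) = 0.8333.
l = cos²θ/sin²θ ≈ 5.
Then |L| = ℏ√(5·6) = √30 ℏ.

l = 5, |L| = √30 ℏ ≈ 5.477ℏ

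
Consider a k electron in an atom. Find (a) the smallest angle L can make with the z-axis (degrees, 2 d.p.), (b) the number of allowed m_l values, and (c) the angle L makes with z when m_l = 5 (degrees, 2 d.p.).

K corresponds to l = 7.
cos θ_min = 7/√56, so θ_min ≈ 20.70°.
There are 2l+1 = 15 values of m_l.
For m_l = 5: cos θ = 5/√56, θ ≈ 48.08°.

θ_min ≈ 20.70°; 15 values; θ(m_l=5) ≈ 48.08°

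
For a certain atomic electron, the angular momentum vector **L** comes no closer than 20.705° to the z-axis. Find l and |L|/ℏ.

l = 7, |L| = 2√14 ℏ ≈ 7.483ℏ

At minimum angle, m_l = l, so cos θ = l/√(l(l+1)); cos²θ = l/(l+1) = 0.8750.
Solving: l = 7.
Then |L| = ℏ√(7·8) = 2√14 ℏ.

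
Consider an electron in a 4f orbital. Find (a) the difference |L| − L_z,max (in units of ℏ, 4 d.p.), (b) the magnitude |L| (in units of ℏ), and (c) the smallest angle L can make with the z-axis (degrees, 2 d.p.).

|L|−L_z,max ≈ 0.4641ℏ; |L| = 2√3 ℏ ≈ 3.464ℏ; θ_min ≈ 30.00°

For 4f, l = 3.
|L| − L_z,max = (2√3 − 3)ℏ ≈ 0.4641ℏ.
|L| = ℏ√(3·4) = 2√3 ℏ ≈ 3.464ℏ.
cos θ_min = 3/√12, so θ_min ≈ 30.00°.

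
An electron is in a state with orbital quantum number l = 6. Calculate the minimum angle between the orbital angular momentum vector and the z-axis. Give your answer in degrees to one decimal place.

θ_min ≈ 22.2°

|L| = √(l(l+1)) ℏ = √42 ℏ.
The smallest angle corresponds to the largest L_z, i.e. m_l = l = 6, giving L_z = 6ℏ.
cos θ_min = 6/√42, so θ_min ≈ 22.2°.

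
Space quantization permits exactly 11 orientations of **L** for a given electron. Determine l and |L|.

2l + 1 = 11 ⇒ l = 5.
Then |L| = √(l(l+1)) ℏ = √30 ℏ.

l = 5, |L| = √30 ℏ ≈ 5.477ℏ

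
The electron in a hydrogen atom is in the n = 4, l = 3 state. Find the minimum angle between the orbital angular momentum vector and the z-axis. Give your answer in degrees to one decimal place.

θ_min ≈ 30.0°

|L| = √(l(l+1)) ℏ = 2√3 ℏ.
The smallest angle corresponds to the largest L_z, i.e. m_l = l = 3, giving L_z = 3ℏ.
cos θ_min = 3/√12, so θ_min ≈ 30.0°.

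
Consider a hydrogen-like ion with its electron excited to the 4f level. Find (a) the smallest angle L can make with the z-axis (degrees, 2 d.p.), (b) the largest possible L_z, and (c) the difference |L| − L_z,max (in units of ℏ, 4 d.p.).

The 4f level has l = 3.
cos θ_min = 3/√12, so θ_min ≈ 30.00°.
L_z,max = lℏ = 3ℏ.
|L| − L_z,max = (2√3 − 3)ℏ ≈ 0.4641ℏ.

θ_min ≈ 30.00°; L_z,max = 3ℏ; |L|−L_z,max ≈ 0.4641ℏ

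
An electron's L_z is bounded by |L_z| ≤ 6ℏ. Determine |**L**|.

The maximum L_z equals lℏ, giving l = 6.
Then |L| = ℏ√(6·7) = √42 ℏ.

|L| = √42 ℏ ≈ 6.481ℏ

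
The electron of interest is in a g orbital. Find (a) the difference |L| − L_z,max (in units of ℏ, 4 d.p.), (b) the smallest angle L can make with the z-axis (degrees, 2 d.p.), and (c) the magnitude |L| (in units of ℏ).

|L|−L_z,max ≈ 0.4721ℏ; θ_min ≈ 26.57°; |L| = 2√5 ℏ ≈ 4.472ℏ

The letter g corresponds to l = 4.
|L| − L_z,max = (2√5 − 4)ℏ ≈ 0.4721ℏ.
cos θ_min = 4/√20, so θ_min ≈ 26.57°.
|L| = ℏ√(4·5) = 2√5 ℏ ≈ 4.472ℏ.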